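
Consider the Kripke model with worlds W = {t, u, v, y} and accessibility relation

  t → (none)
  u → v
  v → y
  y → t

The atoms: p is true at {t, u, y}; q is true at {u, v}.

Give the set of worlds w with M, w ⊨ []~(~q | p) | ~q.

{t, u, y}

t: []~(~q | p) is T, ~q is T. ✓
u: []~(~q | p) is T, ~q is F. ✓
v: []~(~q | p) is F, ~q is F. ✗
y: []~(~q | p) is F, ~q is T. ✓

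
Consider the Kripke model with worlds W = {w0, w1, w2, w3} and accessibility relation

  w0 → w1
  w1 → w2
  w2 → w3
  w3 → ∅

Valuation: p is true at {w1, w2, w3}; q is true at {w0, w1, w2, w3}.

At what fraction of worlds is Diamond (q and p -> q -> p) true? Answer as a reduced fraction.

w0: successors {w1}; q and p -> q -> p there: w1:T. ✓
w1: successors {w2}; q and p -> q -> p there: w2:T. ✓
w2: successors {w3}; q and p -> q -> p there: w3:T. ✓
w3: no successors, so Diamond (q and p -> q -> p) fails. ✗
That's 3 of 4 worlds, so 3/4.

3/4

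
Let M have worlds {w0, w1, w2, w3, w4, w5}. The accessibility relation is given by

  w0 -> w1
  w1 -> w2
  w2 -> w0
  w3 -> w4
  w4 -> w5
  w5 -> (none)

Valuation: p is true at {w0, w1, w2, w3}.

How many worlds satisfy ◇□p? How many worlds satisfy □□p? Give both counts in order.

4 and 5

For ◇□p:
w0: successors {w1}; □p there: w1:T. ✓
w1: successors {w2}; □p there: w2:T. ✓
w2: successors {w0}; □p there: w0:T. ✓
w3: successors {w4}; □p there: w4:F. ✗
w4: successors {w5}; □p there: w5:T. ✓
w5: no successors, so ◇□p fails. ✗
— 4 worlds.
For □□p:
w0: successors {w1}; □p there: w1:T. ✓
w1: successors {w2}; □p there: w2:T. ✓
w2: successors {w0}; □p there: w0:T. ✓
w3: successors {w4}; □p there: w4:F. ✗
w4: successors {w5}; □p there: w5:T. ✓
w5: no successors, so □□p holds vacuously. ✓
— 5 worlds.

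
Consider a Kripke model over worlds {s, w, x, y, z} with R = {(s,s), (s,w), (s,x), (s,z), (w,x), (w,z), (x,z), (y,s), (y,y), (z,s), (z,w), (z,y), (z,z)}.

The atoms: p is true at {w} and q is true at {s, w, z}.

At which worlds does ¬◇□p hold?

s: ◇□p is F. ✓
w: ◇□p is F. ✓
x: ◇□p is F. ✓
y: ◇□p is F. ✓
z: ◇□p is F. ✓

{s, w, x, y, z}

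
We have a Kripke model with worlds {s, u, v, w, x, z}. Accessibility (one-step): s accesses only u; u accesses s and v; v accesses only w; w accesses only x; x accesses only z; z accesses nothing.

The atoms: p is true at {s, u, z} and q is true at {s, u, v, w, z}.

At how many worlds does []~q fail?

4

s: successors {u}; ~q there: u:F. ✗
u: successors {s, v}; ~q there: s:F, v:F. ✗
v: successors {w}; ~q there: w:F. ✗
w: successors {x}; ~q there: x:T. ✓
x: successors {z}; ~q there: z:F. ✗
z: no successors, so []~q holds vacuously. ✓
Satisfying worlds: {w, z}.
So []~q fails at the other 4 worlds.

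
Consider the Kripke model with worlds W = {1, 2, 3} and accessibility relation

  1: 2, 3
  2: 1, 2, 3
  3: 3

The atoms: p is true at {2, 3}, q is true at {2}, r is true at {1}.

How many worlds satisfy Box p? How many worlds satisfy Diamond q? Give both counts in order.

2 and 2

For Box p:
1: successors {2, 3}; p there: 2:T, 3:T. ✓
2: successors {1, 2, 3}; p there: 1:F, 2:T, 3:T. ✗
3: successors {3}; p there: 3:T. ✓
— 2 worlds.
For Diamond q:
1: successors {2, 3}; q there: 2:T, 3:F. ✓
2: successors {1, 2, 3}; q there: 1:F, 2:T, 3:F. ✓
3: successors {3}; q there: 3:F. ✗
— 2 worlds.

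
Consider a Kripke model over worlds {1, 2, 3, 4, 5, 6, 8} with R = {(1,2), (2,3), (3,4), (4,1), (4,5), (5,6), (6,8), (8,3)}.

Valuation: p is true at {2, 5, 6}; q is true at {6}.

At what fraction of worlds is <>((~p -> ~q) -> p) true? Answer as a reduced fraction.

3/7

1: successors {2}; (~p -> ~q) -> p there: 2:T. ✓
2: successors {3}; (~p -> ~q) -> p there: 3:F. ✗
3: successors {4}; (~p -> ~q) -> p there: 4:F. ✗
4: successors {1, 5}; (~p -> ~q) -> p there: 1:F, 5:T. ✓
5: successors {6}; (~p -> ~q) -> p there: 6:T. ✓
6: successors {8}; (~p -> ~q) -> p there: 8:F. ✗
8: successors {3}; (~p -> ~q) -> p there: 3:F. ✗
That's 3 of 7 worlds, so 3/7.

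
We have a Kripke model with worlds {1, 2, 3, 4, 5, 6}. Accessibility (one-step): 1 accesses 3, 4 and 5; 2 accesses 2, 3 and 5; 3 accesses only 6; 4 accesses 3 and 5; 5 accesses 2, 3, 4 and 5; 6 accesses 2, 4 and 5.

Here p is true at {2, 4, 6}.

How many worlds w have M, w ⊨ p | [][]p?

1: p is F, [][]p is F. ✗
2: p is T, [][]p is F. ✓
3: p is F, [][]p is F. ✗
4: p is T, [][]p is F. ✓
5: p is F, [][]p is F. ✗
6: p is T, [][]p is F. ✓
Satisfying worlds: {2, 4, 6}.

3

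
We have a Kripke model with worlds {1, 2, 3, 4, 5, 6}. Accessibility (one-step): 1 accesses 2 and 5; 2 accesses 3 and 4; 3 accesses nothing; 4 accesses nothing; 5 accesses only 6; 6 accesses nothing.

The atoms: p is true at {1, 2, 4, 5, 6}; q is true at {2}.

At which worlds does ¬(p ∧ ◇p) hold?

1: p ∧ ◇p is T. ✗
2: p ∧ ◇p is T. ✗
3: p ∧ ◇p is F. ✓
4: p ∧ ◇p is F. ✓
5: p ∧ ◇p is T. ✗
6: p ∧ ◇p is F. ✓

{3, 4, 6}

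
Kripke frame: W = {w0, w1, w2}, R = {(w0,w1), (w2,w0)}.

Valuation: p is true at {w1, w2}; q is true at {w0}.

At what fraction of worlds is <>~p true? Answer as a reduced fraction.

1/3

w0: successors {w1}; ~p there: w1:F. ✗
w1: no successors, so <>~p fails. ✗
w2: successors {w0}; ~p there: w0:T. ✓
That's 1 of 3 worlds, so 1/3.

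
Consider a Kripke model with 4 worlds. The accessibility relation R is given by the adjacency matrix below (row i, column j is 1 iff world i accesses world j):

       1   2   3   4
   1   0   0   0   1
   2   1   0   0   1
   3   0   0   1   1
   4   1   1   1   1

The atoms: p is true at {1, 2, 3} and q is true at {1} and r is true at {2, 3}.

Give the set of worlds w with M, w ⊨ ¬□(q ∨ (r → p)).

∅

1: □(q ∨ (r → p)) is T. ✗
2: □(q ∨ (r → p)) is T. ✗
3: □(q ∨ (r → p)) is T. ✗
4: □(q ∨ (r → p)) is T. ✗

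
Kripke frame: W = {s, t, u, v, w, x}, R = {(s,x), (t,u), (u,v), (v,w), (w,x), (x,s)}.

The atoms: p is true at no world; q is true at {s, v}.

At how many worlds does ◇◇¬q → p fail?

s: ◇◇¬q is F, p is F. ✓
t: ◇◇¬q is F, p is F. ✓
u: ◇◇¬q is T, p is F. ✗
v: ◇◇¬q is T, p is F. ✗
w: ◇◇¬q is F, p is F. ✓
x: ◇◇¬q is T, p is F. ✗
Satisfying worlds: {s, t, w}.
So ◇◇¬q → p fails at the other 3 worlds.

3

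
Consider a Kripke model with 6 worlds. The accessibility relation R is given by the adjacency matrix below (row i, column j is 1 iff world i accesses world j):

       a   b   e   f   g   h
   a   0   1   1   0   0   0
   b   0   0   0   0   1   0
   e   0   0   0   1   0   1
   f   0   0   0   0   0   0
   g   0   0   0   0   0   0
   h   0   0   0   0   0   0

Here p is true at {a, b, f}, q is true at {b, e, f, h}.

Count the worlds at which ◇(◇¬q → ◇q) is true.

a: successors {b, e}; ◇¬q → ◇q there: b:F, e:T. ✓
b: successors {g}; ◇¬q → ◇q there: g:T. ✓
e: successors {f, h}; ◇¬q → ◇q there: f:T, h:T. ✓
f: no successors, so ◇(◇¬q → ◇q) fails. ✗
g: no successors, so ◇(◇¬q → ◇q) fails. ✗
h: no successors, so ◇(◇¬q → ◇q) fails. ✗
Satisfying worlds: {a, b, e}.

3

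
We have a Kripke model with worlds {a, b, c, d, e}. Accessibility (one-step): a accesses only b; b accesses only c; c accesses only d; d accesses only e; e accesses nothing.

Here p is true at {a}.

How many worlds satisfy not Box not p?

0

a: Box not p is T. ✗
b: Box not p is T. ✗
c: Box not p is T. ✗
d: Box not p is T. ✗
e: Box not p is T. ✗
Satisfying worlds: ∅.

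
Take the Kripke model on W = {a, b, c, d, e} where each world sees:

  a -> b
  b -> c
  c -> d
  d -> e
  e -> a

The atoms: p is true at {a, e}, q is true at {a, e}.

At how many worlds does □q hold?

a: successors {b}; q there: b:F. ✗
b: successors {c}; q there: c:F. ✗
c: successors {d}; q there: d:F. ✗
d: successors {e}; q there: e:T. ✓
e: successors {a}; q there: a:T. ✓
Satisfying worlds: {d, e}.

2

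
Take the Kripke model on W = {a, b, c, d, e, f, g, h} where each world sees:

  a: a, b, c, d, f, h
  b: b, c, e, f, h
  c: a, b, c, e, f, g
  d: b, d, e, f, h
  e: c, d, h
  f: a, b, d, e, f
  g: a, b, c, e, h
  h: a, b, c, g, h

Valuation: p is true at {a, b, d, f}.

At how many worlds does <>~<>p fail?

a: successors {a, b, c, d, f, h}; ~<>p there: a:F, b:F, c:F, d:F, f:F, h:F. ✗
b: successors {b, c, e, f, h}; ~<>p there: b:F, c:F, e:F, f:F, h:F. ✗
c: successors {a, b, c, e, f, g}; ~<>p there: a:F, b:F, c:F, e:F, f:F, g:F. ✗
d: successors {b, d, e, f, h}; ~<>p there: b:F, d:F, e:F, f:F, h:F. ✗
e: successors {c, d, h}; ~<>p there: c:F, d:F, h:F. ✗
f: successors {a, b, d, e, f}; ~<>p there: a:F, b:F, d:F, e:F, f:F. ✗
g: successors {a, b, c, e, h}; ~<>p there: a:F, b:F, c:F, e:F, h:F. ✗
h: successors {a, b, c, g, h}; ~<>p there: a:F, b:F, c:F, g:F, h:F. ✗
Satisfying worlds: ∅.
So <>~<>p fails at the other 8 worlds.

8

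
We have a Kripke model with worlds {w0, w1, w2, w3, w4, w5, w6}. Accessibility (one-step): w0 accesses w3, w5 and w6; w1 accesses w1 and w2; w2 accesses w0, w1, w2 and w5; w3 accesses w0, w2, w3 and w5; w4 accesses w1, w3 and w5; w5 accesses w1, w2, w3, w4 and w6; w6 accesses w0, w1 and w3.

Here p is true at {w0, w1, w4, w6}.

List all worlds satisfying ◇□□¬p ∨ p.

{w0, w1, w4, w6}

w0: ◇□□¬p is F, p is T. ✓
w1: ◇□□¬p is F, p is T. ✓
w2: ◇□□¬p is F, p is F. ✗
w3: ◇□□¬p is F, p is F. ✗
w4: ◇□□¬p is F, p is T. ✓
w5: ◇□□¬p is F, p is F. ✗
w6: ◇□□¬p is F, p is T. ✓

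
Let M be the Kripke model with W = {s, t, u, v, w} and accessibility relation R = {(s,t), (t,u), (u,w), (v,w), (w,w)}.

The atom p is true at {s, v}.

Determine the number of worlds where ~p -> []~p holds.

s: ~p is F, []~p is T. ✓
t: ~p is T, []~p is T. ✓
u: ~p is T, []~p is T. ✓
v: ~p is F, []~p is T. ✓
w: ~p is T, []~p is T. ✓
Satisfying worlds: {s, t, u, v, w}.

5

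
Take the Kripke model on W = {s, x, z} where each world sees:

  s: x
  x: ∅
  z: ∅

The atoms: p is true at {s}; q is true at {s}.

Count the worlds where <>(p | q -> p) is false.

s: successors {x}; p | q -> p there: x:T. ✓
x: no successors, so <>(p | q -> p) fails. ✗
z: no successors, so <>(p | q -> p) fails. ✗
Satisfying worlds: {s}.
So <>(p | q -> p) fails at the other 2 worlds.

2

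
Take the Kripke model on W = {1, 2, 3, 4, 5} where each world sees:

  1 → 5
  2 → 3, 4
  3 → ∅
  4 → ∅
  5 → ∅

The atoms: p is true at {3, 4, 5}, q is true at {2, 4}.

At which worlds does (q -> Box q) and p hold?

{3, 4, 5}

1: q -> Box q is T, p is F. ✗
2: q -> Box q is F, p is F. ✗
3: q -> Box q is T, p is T. ✓
4: q -> Box q is T, p is T. ✓
5: q -> Box q is T, p is T. ✓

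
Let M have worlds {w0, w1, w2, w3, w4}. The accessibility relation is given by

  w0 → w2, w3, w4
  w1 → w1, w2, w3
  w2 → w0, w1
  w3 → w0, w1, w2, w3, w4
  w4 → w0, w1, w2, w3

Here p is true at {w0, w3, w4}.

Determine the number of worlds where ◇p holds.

w0: successors {w2, w3, w4}; p there: w2:F, w3:T, w4:T. ✓
w1: successors {w1, w2, w3}; p there: w1:F, w2:F, w3:T. ✓
w2: successors {w0, w1}; p there: w0:T, w1:F. ✓
w3: successors {w0, w1, w2, w3, w4}; p there: w0:T, w1:F, w2:F, w3:T, w4:T. ✓
w4: successors {w0, w1, w2, w3}; p there: w0:T, w1:F, w2:F, w3:T. ✓
Satisfying worlds: {w0, w1, w2, w3, w4}.

5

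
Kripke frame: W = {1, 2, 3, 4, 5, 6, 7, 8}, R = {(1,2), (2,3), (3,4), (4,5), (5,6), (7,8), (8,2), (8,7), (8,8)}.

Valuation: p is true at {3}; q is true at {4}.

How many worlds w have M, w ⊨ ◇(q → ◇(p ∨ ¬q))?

1: successors {2}; q → ◇(p ∨ ¬q) there: 2:T. ✓
2: successors {3}; q → ◇(p ∨ ¬q) there: 3:T. ✓
3: successors {4}; q → ◇(p ∨ ¬q) there: 4:T. ✓
4: successors {5}; q → ◇(p ∨ ¬q) there: 5:T. ✓
5: successors {6}; q → ◇(p ∨ ¬q) there: 6:T. ✓
6: no successors, so ◇(q → ◇(p ∨ ¬q)) fails. ✗
7: successors {8}; q → ◇(p ∨ ¬q) there: 8:T. ✓
8: successors {2, 7, 8}; q → ◇(p ∨ ¬q) there: 2:T, 7:T, 8:T. ✓
Satisfying worlds: {1, 2, 3, 4, 5, 7, 8}.

7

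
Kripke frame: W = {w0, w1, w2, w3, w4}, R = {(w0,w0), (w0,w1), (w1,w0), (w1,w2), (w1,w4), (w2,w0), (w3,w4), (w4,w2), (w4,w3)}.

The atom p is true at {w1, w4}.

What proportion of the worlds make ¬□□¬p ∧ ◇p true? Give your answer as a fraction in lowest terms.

w0: ¬□□¬p is T, ◇p is T. ✓
w1: ¬□□¬p is T, ◇p is T. ✓
w2: ¬□□¬p is T, ◇p is F. ✗
w3: ¬□□¬p is F, ◇p is T. ✗
w4: ¬□□¬p is T, ◇p is F. ✗
That's 2 of 5 worlds, so 2/5.

2/5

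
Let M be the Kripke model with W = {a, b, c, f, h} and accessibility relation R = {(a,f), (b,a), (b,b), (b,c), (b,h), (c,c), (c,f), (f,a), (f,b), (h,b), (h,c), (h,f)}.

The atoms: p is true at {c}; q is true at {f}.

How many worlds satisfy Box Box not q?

1

a: successors {f}; Box not q there: f:T. ✓
b: successors {a, b, c, h}; Box not q there: a:F, b:T, c:F, h:F. ✗
c: successors {c, f}; Box not q there: c:F, f:T. ✗
f: successors {a, b}; Box not q there: a:F, b:T. ✗
h: successors {b, c, f}; Box not q there: b:T, c:F, f:T. ✗
Satisfying worlds: {a}.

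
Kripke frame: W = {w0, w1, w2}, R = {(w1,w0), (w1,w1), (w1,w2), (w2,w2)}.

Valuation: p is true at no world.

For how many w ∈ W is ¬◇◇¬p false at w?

w0: ◇◇¬p is F. ✓
w1: ◇◇¬p is T. ✗
w2: ◇◇¬p is T. ✗
Satisfying worlds: {w0}.
So ¬◇◇¬p fails at the other 2 worlds.

2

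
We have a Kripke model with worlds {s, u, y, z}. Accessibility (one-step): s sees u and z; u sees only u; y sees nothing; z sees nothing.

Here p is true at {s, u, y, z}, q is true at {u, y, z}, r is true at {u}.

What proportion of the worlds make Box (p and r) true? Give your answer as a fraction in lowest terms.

s: successors {u, z}; p and r there: u:T, z:F. ✗
u: successors {u}; p and r there: u:T. ✓
y: no successors, so Box (p and r) holds vacuously. ✓
z: no successors, so Box (p and r) holds vacuously. ✓
That's 3 of 4 worlds, so 3/4.

3/4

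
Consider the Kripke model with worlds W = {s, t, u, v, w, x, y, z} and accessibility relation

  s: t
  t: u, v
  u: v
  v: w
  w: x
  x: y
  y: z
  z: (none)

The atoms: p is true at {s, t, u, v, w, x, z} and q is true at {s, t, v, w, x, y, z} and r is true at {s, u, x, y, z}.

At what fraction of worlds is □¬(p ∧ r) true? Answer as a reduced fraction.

5/8

s: successors {t}; ¬(p ∧ r) there: t:T. ✓
t: successors {u, v}; ¬(p ∧ r) there: u:F, v:T. ✗
u: successors {v}; ¬(p ∧ r) there: v:T. ✓
v: successors {w}; ¬(p ∧ r) there: w:T. ✓
w: successors {x}; ¬(p ∧ r) there: x:F. ✗
x: successors {y}; ¬(p ∧ r) there: y:T. ✓
y: successors {z}; ¬(p ∧ r) there: z:F. ✗
z: no successors, so □¬(p ∧ r) holds vacuously. ✓
That's 5 of 8 worlds, so 5/8.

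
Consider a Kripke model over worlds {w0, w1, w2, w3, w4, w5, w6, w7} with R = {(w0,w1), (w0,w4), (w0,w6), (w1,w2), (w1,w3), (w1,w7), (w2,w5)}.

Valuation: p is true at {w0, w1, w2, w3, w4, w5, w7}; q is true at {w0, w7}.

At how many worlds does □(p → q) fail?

3

w0: successors {w1, w4, w6}; p → q there: w1:F, w4:F, w6:T. ✗
w1: successors {w2, w3, w7}; p → q there: w2:F, w3:F, w7:T. ✗
w2: successors {w5}; p → q there: w5:F. ✗
w3: no successors, so □(p → q) holds vacuously. ✓
w4: no successors, so □(p → q) holds vacuously. ✓
w5: no successors, so □(p → q) holds vacuously. ✓
w6: no successors, so □(p → q) holds vacuously. ✓
w7: no successors, so □(p → q) holds vacuously. ✓
Satisfying worlds: {w3, w4, w5, w6, w7}.
So □(p → q) fails at the other 3 worlds.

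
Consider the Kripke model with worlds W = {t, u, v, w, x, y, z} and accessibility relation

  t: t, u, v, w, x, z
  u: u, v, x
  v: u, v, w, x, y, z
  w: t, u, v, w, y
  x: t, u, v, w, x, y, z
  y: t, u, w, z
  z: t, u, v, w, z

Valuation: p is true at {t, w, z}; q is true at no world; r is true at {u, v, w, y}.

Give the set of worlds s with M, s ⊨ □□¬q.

t: successors {t, u, v, w, x, z}; □¬q there: t:T, u:T, v:T, w:T, x:T, z:T. ✓
u: successors {u, v, x}; □¬q there: u:T, v:T, x:T. ✓
v: successors {u, v, w, x, y, z}; □¬q there: u:T, v:T, w:T, x:T, y:T, z:T. ✓
w: successors {t, u, v, w, y}; □¬q there: t:T, u:T, v:T, w:T, y:T. ✓
x: successors {t, u, v, w, x, y, z}; □¬q there: t:T, u:T, v:T, w:T, x:T, y:T, z:T. ✓
y: successors {t, u, w, z}; □¬q there: t:T, u:T, w:T, z:T. ✓
z: successors {t, u, v, w, z}; □¬q there: t:T, u:T, v:T, w:T, z:T. ✓

{t, u, v, w, x, y, z}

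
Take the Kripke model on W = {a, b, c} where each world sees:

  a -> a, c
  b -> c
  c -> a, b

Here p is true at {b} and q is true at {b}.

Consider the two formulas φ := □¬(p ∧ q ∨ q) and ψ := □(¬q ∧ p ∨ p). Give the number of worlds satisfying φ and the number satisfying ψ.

2 and 0

For □¬(p ∧ q ∨ q):
a: successors {a, c}; ¬(p ∧ q ∨ q) there: a:T, c:T. ✓
b: successors {c}; ¬(p ∧ q ∨ q) there: c:T. ✓
c: successors {a, b}; ¬(p ∧ q ∨ q) there: a:T, b:F. ✗
— 2 worlds.
For □(¬q ∧ p ∨ p):
a: successors {a, c}; ¬q ∧ p ∨ p there: a:F, c:F. ✗
b: successors {c}; ¬q ∧ p ∨ p there: c:F. ✗
c: successors {a, b}; ¬q ∧ p ∨ p there: a:F, b:T. ✗
— 0 worlds.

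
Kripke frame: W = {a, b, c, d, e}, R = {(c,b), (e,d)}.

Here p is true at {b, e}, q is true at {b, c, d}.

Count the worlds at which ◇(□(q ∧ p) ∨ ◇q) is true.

2

a: no successors, so ◇(□(q ∧ p) ∨ ◇q) fails. ✗
b: no successors, so ◇(□(q ∧ p) ∨ ◇q) fails. ✗
c: successors {b}; □(q ∧ p) ∨ ◇q there: b:T. ✓
d: no successors, so ◇(□(q ∧ p) ∨ ◇q) fails. ✗
e: successors {d}; □(q ∧ p) ∨ ◇q there: d:T. ✓
Satisfying worlds: {c, e}.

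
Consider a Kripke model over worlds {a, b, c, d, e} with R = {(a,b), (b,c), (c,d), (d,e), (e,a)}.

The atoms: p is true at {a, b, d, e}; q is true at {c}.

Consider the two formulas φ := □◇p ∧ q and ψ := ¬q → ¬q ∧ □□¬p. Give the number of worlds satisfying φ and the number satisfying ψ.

For □◇p ∧ q:
a: □◇p is F, q is F. ✗
b: □◇p is T, q is F. ✗
c: □◇p is T, q is T. ✓
d: □◇p is T, q is F. ✗
e: □◇p is T, q is F. ✗
— 1 world.
For ¬q → ¬q ∧ □□¬p:
a: ¬q is T, ¬q ∧ □□¬p is T. ✓
b: ¬q is T, ¬q ∧ □□¬p is F. ✗
c: ¬q is F, ¬q ∧ □□¬p is F. ✓
d: ¬q is T, ¬q ∧ □□¬p is F. ✗
e: ¬q is T, ¬q ∧ □□¬p is F. ✗
— 2 worlds.

1 and 2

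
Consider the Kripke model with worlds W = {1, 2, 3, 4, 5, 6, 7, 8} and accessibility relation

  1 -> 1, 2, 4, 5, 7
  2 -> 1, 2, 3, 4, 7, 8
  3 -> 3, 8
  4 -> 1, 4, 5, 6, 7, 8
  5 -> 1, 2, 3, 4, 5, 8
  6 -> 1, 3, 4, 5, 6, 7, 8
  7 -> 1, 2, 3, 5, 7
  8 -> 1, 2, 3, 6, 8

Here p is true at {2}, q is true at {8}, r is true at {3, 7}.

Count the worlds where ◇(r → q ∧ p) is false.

0

1: successors {1, 2, 4, 5, 7}; r → q ∧ p there: 1:T, 2:T, 4:T, 5:T, 7:F. ✓
2: successors {1, 2, 3, 4, 7, 8}; r → q ∧ p there: 1:T, 2:T, 3:F, 4:T, 7:F, 8:T. ✓
3: successors {3, 8}; r → q ∧ p there: 3:F, 8:T. ✓
4: successors {1, 4, 5, 6, 7, 8}; r → q ∧ p there: 1:T, 4:T, 5:T, 6:T, 7:F, 8:T. ✓
5: successors {1, 2, 3, 4, 5, 8}; r → q ∧ p there: 1:T, 2:T, 3:F, 4:T, 5:T, 8:T. ✓
6: successors {1, 3, 4, 5, 6, 7, 8}; r → q ∧ p there: 1:T, 3:F, 4:T, 5:T, 6:T, 7:F, 8:T. ✓
7: successors {1, 2, 3, 5, 7}; r → q ∧ p there: 1:T, 2:T, 3:F, 5:T, 7:F. ✓
8: successors {1, 2, 3, 6, 8}; r → q ∧ p there: 1:T, 2:T, 3:F, 6:T, 8:T. ✓
Satisfying worlds: {1, 2, 3, 4, 5, 6, 7, 8}.
So ◇(r → q ∧ p) fails at the other 0 worlds.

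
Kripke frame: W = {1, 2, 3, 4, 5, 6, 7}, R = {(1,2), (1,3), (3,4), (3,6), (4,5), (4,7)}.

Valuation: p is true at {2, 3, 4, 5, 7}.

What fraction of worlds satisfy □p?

1: successors {2, 3}; p there: 2:T, 3:T. ✓
2: no successors, so □p holds vacuously. ✓
3: successors {4, 6}; p there: 4:T, 6:F. ✗
4: successors {5, 7}; p there: 5:T, 7:T. ✓
5: no successors, so □p holds vacuously. ✓
6: no successors, so □p holds vacuously. ✓
7: no successors, so □p holds vacuously. ✓
That's 6 of 7 worlds, so 6/7.

6/7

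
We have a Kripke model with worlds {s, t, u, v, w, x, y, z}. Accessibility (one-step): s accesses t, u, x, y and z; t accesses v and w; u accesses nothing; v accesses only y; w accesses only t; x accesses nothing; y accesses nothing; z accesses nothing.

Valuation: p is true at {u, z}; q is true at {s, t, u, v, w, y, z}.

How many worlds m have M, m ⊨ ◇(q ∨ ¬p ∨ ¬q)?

4

s: successors {t, u, x, y, z}; q ∨ ¬p ∨ ¬q there: t:T, u:T, x:T, y:T, z:T. ✓
t: successors {v, w}; q ∨ ¬p ∨ ¬q there: v:T, w:T. ✓
u: no successors, so ◇(q ∨ ¬p ∨ ¬q) fails. ✗
v: successors {y}; q ∨ ¬p ∨ ¬q there: y:T. ✓
w: successors {t}; q ∨ ¬p ∨ ¬q there: t:T. ✓
x: no successors, so ◇(q ∨ ¬p ∨ ¬q) fails. ✗
y: no successors, so ◇(q ∨ ¬p ∨ ¬q) fails. ✗
z: no successors, so ◇(q ∨ ¬p ∨ ¬q) fails. ✗
Satisfying worlds: {s, t, v, w}.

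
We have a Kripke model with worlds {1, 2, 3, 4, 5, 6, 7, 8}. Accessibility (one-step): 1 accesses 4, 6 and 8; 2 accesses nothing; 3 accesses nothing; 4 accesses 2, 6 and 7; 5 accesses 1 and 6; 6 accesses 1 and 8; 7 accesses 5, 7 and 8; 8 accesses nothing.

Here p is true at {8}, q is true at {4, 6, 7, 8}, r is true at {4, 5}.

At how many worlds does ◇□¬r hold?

5

1: successors {4, 6, 8}; □¬r there: 4:T, 6:T, 8:T. ✓
2: no successors, so ◇□¬r fails. ✗
3: no successors, so ◇□¬r fails. ✗
4: successors {2, 6, 7}; □¬r there: 2:T, 6:T, 7:F. ✓
5: successors {1, 6}; □¬r there: 1:F, 6:T. ✓
6: successors {1, 8}; □¬r there: 1:F, 8:T. ✓
7: successors {5, 7, 8}; □¬r there: 5:T, 7:F, 8:T. ✓
8: no successors, so ◇□¬r fails. ✗
Satisfying worlds: {1, 4, 5, 6, 7}.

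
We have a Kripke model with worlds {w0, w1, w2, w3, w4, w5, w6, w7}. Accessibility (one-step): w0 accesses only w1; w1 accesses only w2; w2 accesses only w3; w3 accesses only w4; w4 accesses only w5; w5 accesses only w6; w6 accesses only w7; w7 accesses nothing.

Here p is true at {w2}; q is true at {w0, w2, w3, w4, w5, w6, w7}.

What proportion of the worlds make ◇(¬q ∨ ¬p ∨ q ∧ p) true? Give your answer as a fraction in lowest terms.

7/8

w0: successors {w1}; ¬q ∨ ¬p ∨ q ∧ p there: w1:T. ✓
w1: successors {w2}; ¬q ∨ ¬p ∨ q ∧ p there: w2:T. ✓
w2: successors {w3}; ¬q ∨ ¬p ∨ q ∧ p there: w3:T. ✓
w3: successors {w4}; ¬q ∨ ¬p ∨ q ∧ p there: w4:T. ✓
w4: successors {w5}; ¬q ∨ ¬p ∨ q ∧ p there: w5:T. ✓
w5: successors {w6}; ¬q ∨ ¬p ∨ q ∧ p there: w6:T. ✓
w6: successors {w7}; ¬q ∨ ¬p ∨ q ∧ p there: w7:T. ✓
w7: no successors, so ◇(¬q ∨ ¬p ∨ q ∧ p) fails. ✗
That's 7 of 8 worlds, so 7/8.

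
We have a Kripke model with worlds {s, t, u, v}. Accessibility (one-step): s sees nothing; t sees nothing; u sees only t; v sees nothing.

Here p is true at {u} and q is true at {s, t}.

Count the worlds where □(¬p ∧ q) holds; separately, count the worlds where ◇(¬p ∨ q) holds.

4 and 1

For □(¬p ∧ q):
s: no successors, so □(¬p ∧ q) holds vacuously. ✓
t: no successors, so □(¬p ∧ q) holds vacuously. ✓
u: successors {t}; ¬p ∧ q there: t:T. ✓
v: no successors, so □(¬p ∧ q) holds vacuously. ✓
— 4 worlds.
For ◇(¬p ∨ q):
s: no successors, so ◇(¬p ∨ q) fails. ✗
t: no successors, so ◇(¬p ∨ q) fails. ✗
u: successors {t}; ¬p ∨ q there: t:T. ✓
v: no successors, so ◇(¬p ∨ q) fails. ✗
— 1 world.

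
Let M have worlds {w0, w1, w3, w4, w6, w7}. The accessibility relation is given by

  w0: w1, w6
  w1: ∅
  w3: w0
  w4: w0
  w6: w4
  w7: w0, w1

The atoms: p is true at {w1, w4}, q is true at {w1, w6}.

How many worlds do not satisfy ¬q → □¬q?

w0: ¬q is T, □¬q is F. ✗
w1: ¬q is F, □¬q is T. ✓
w3: ¬q is T, □¬q is T. ✓
w4: ¬q is T, □¬q is T. ✓
w6: ¬q is F, □¬q is T. ✓
w7: ¬q is T, □¬q is F. ✗
Satisfying worlds: {w1, w3, w4, w6}.
So ¬q → □¬q fails at the other 2 worlds.

2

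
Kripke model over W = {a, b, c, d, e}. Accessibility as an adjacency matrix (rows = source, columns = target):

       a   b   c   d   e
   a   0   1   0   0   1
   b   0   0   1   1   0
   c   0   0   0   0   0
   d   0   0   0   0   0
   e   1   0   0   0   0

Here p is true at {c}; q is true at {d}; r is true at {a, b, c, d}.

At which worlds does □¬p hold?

{a, c, d, e}

a: successors {b, e}; ¬p there: b:T, e:T. ✓
b: successors {c, d}; ¬p there: c:F, d:T. ✗
c: no successors, so □¬p holds vacuously. ✓
d: no successors, so □¬p holds vacuously. ✓
e: successors {a}; ¬p there: a:T. ✓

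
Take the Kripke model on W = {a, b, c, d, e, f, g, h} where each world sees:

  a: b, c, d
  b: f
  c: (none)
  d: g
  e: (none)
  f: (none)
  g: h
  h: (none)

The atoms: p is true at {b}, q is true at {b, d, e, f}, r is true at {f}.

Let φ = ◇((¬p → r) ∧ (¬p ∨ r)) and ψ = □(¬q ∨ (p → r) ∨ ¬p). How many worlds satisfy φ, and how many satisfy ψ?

For ◇((¬p → r) ∧ (¬p ∨ r)):
a: successors {b, c, d}; (¬p → r) ∧ (¬p ∨ r) there: b:F, c:F, d:F. ✗
b: successors {f}; (¬p → r) ∧ (¬p ∨ r) there: f:T. ✓
c: no successors, so ◇((¬p → r) ∧ (¬p ∨ r)) fails. ✗
d: successors {g}; (¬p → r) ∧ (¬p ∨ r) there: g:F. ✗
e: no successors, so ◇((¬p → r) ∧ (¬p ∨ r)) fails. ✗
f: no successors, so ◇((¬p → r) ∧ (¬p ∨ r)) fails. ✗
g: successors {h}; (¬p → r) ∧ (¬p ∨ r) there: h:F. ✗
h: no successors, so ◇((¬p → r) ∧ (¬p ∨ r)) fails. ✗
— 1 world.
For □(¬q ∨ (p → r) ∨ ¬p):
a: successors {b, c, d}; ¬q ∨ (p → r) ∨ ¬p there: b:F, c:T, d:T. ✗
b: successors {f}; ¬q ∨ (p → r) ∨ ¬p there: f:T. ✓
c: no successors, so □(¬q ∨ (p → r) ∨ ¬p) holds vacuously. ✓
d: successors {g}; ¬q ∨ (p → r) ∨ ¬p there: g:T. ✓
e: no successors, so □(¬q ∨ (p → r) ∨ ¬p) holds vacuously. ✓
f: no successors, so □(¬q ∨ (p → r) ∨ ¬p) holds vacuously. ✓
g: successors {h}; ¬q ∨ (p → r) ∨ ¬p there: h:T. ✓
h: no successors, so □(¬q ∨ (p → r) ∨ ¬p) holds vacuously. ✓
— 7 worlds.

1 and 7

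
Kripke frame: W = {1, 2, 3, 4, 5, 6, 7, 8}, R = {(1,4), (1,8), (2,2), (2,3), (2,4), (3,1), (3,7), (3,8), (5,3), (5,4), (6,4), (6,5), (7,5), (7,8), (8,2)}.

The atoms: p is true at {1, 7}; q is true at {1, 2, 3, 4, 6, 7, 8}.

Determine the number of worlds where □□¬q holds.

1

1: successors {4, 8}; □¬q there: 4:T, 8:F. ✗
2: successors {2, 3, 4}; □¬q there: 2:F, 3:F, 4:T. ✗
3: successors {1, 7, 8}; □¬q there: 1:F, 7:F, 8:F. ✗
4: no successors, so □□¬q holds vacuously. ✓
5: successors {3, 4}; □¬q there: 3:F, 4:T. ✗
6: successors {4, 5}; □¬q there: 4:T, 5:F. ✗
7: successors {5, 8}; □¬q there: 5:F, 8:F. ✗
8: successors {2}; □¬q there: 2:F. ✗
Satisfying worlds: {4}.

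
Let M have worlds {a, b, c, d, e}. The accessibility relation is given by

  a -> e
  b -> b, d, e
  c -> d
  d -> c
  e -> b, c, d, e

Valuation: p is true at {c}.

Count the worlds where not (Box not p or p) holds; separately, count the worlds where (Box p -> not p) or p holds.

For not (Box not p or p):
a: Box not p or p is T. ✗
b: Box not p or p is T. ✗
c: Box not p or p is T. ✗
d: Box not p or p is F. ✓
e: Box not p or p is F. ✓
— 2 worlds.
For (Box p -> not p) or p:
a: Box p -> not p is T, p is F. ✓
b: Box p -> not p is T, p is F. ✓
c: Box p -> not p is T, p is T. ✓
d: Box p -> not p is T, p is F. ✓
e: Box p -> not p is T, p is F. ✓
— 5 worlds.

2 and 5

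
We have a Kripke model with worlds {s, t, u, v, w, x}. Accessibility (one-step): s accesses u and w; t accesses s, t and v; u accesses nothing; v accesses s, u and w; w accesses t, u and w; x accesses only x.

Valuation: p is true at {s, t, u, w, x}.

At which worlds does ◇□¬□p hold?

s: successors {u, w}; □¬□p there: u:T, w:F. ✓
t: successors {s, t, v}; □¬□p there: s:F, t:F, v:F. ✗
u: no successors, so ◇□¬□p fails. ✗
v: successors {s, u, w}; □¬□p there: s:F, u:T, w:F. ✓
w: successors {t, u, w}; □¬□p there: t:F, u:T, w:F. ✓
x: successors {x}; □¬□p there: x:F. ✗

{s, v, w}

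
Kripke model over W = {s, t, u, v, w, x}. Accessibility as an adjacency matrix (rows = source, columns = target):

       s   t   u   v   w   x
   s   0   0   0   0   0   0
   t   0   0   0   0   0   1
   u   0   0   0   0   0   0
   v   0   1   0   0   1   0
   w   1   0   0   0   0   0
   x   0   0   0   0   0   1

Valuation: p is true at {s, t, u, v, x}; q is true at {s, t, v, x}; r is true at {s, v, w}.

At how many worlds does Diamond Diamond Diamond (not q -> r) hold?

3

s: no successors, so Diamond Diamond Diamond (not q -> r) fails. ✗
t: successors {x}; Diamond Diamond (not q -> r) there: x:T. ✓
u: no successors, so Diamond Diamond Diamond (not q -> r) fails. ✗
v: successors {t, w}; Diamond Diamond (not q -> r) there: t:T, w:F. ✓
w: successors {s}; Diamond Diamond (not q -> r) there: s:F. ✗
x: successors {x}; Diamond Diamond (not q -> r) there: x:T. ✓
Satisfying worlds: {t, v, x}.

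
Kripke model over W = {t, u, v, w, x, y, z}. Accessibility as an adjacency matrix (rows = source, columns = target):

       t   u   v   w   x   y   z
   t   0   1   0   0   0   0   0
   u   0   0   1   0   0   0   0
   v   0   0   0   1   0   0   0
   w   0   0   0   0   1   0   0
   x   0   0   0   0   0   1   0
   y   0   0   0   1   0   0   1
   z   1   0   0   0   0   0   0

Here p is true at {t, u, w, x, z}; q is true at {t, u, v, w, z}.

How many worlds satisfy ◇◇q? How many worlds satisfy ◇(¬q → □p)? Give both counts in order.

5 and 6

For ◇◇q:
t: successors {u}; ◇q there: u:T. ✓
u: successors {v}; ◇q there: v:T. ✓
v: successors {w}; ◇q there: w:F. ✗
w: successors {x}; ◇q there: x:F. ✗
x: successors {y}; ◇q there: y:T. ✓
y: successors {w, z}; ◇q there: w:F, z:T. ✓
z: successors {t}; ◇q there: t:T. ✓
— 5 worlds.
For ◇(¬q → □p):
t: successors {u}; ¬q → □p there: u:T. ✓
u: successors {v}; ¬q → □p there: v:T. ✓
v: successors {w}; ¬q → □p there: w:T. ✓
w: successors {x}; ¬q → □p there: x:F. ✗
x: successors {y}; ¬q → □p there: y:T. ✓
y: successors {w, z}; ¬q → □p there: w:T, z:T. ✓
z: successors {t}; ¬q → □p there: t:T. ✓
— 6 worlds.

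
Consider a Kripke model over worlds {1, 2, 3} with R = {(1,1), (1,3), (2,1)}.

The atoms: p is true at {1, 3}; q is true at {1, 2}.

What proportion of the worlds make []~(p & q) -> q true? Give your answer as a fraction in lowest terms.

2/3

1: []~(p & q) is F, q is T. ✓
2: []~(p & q) is F, q is T. ✓
3: []~(p & q) is T, q is F. ✗
That's 2 of 3 worlds, so 2/3.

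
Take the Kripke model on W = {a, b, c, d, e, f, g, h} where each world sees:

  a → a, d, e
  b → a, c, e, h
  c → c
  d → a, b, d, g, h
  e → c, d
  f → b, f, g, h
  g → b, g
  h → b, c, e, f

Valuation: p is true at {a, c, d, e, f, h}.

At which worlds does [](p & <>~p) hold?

a: successors {a, d, e}; p & <>~p there: a:F, d:T, e:F. ✗
b: successors {a, c, e, h}; p & <>~p there: a:F, c:F, e:F, h:T. ✗
c: successors {c}; p & <>~p there: c:F. ✗
d: successors {a, b, d, g, h}; p & <>~p there: a:F, b:F, d:T, g:F, h:T. ✗
e: successors {c, d}; p & <>~p there: c:F, d:T. ✗
f: successors {b, f, g, h}; p & <>~p there: b:F, f:T, g:F, h:T. ✗
g: successors {b, g}; p & <>~p there: b:F, g:F. ✗
h: successors {b, c, e, f}; p & <>~p there: b:F, c:F, e:F, f:T. ✗

∅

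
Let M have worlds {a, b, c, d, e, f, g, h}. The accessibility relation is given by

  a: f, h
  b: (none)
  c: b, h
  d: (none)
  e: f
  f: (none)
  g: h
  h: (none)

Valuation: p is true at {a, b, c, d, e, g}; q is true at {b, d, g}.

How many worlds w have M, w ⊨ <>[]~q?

4

a: successors {f, h}; []~q there: f:T, h:T. ✓
b: no successors, so <>[]~q fails. ✗
c: successors {b, h}; []~q there: b:T, h:T. ✓
d: no successors, so <>[]~q fails. ✗
e: successors {f}; []~q there: f:T. ✓
f: no successors, so <>[]~q fails. ✗
g: successors {h}; []~q there: h:T. ✓
h: no successors, so <>[]~q fails. ✗
Satisfying worlds: {a, c, e, g}.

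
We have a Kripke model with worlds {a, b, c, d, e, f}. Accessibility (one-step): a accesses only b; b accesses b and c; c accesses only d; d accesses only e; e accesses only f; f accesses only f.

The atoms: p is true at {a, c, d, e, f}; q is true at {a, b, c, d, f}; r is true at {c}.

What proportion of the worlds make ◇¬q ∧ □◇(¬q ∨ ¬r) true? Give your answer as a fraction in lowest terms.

a: ◇¬q is F, □◇(¬q ∨ ¬r) is T. ✗
b: ◇¬q is F, □◇(¬q ∨ ¬r) is T. ✗
c: ◇¬q is F, □◇(¬q ∨ ¬r) is T. ✗
d: ◇¬q is T, □◇(¬q ∨ ¬r) is T. ✓
e: ◇¬q is F, □◇(¬q ∨ ¬r) is T. ✗
f: ◇¬q is F, □◇(¬q ∨ ¬r) is T. ✗
That's 1 of 6 worlds, so 1/6.

1/6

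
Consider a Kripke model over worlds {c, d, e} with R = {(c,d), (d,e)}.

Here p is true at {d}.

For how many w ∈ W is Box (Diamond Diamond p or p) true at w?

c: successors {d}; Diamond Diamond p or p there: d:T. ✓
d: successors {e}; Diamond Diamond p or p there: e:F. ✗
e: no successors, so Box (Diamond Diamond p or p) holds vacuously. ✓
Satisfying worlds: {c, e}.

2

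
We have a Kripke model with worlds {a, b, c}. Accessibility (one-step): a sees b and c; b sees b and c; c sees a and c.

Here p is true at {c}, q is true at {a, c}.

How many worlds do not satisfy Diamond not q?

1

a: successors {b, c}; not q there: b:T, c:F. ✓
b: successors {b, c}; not q there: b:T, c:F. ✓
c: successors {a, c}; not q there: a:F, c:F. ✗
Satisfying worlds: {a, b}.
So Diamond not q fails at the other 1 world.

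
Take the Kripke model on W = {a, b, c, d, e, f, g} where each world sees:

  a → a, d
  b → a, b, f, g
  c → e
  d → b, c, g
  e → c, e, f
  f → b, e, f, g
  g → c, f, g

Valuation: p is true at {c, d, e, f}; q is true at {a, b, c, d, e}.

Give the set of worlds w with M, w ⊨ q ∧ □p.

{c, e}

a: q is T, □p is F. ✗
b: q is T, □p is F. ✗
c: q is T, □p is T. ✓
d: q is T, □p is F. ✗
e: q is T, □p is T. ✓
f: q is F, □p is F. ✗
g: q is F, □p is F. ✗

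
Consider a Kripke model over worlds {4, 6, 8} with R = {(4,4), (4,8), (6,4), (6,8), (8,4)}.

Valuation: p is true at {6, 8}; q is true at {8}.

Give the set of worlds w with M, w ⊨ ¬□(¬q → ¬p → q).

{4, 6, 8}

4: □(¬q → ¬p → q) is F. ✓
6: □(¬q → ¬p → q) is F. ✓
8: □(¬q → ¬p → q) is F. ✓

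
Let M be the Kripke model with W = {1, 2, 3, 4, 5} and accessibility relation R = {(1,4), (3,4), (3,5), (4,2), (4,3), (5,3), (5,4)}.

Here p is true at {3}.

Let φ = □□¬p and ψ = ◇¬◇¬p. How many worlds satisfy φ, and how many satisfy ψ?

For □□¬p:
1: successors {4}; □¬p there: 4:F. ✗
2: no successors, so □□¬p holds vacuously. ✓
3: successors {4, 5}; □¬p there: 4:F, 5:F. ✗
4: successors {2, 3}; □¬p there: 2:T, 3:T. ✓
5: successors {3, 4}; □¬p there: 3:T, 4:F. ✗
— 2 worlds.
For ◇¬◇¬p:
1: successors {4}; ¬◇¬p there: 4:F. ✗
2: no successors, so ◇¬◇¬p fails. ✗
3: successors {4, 5}; ¬◇¬p there: 4:F, 5:F. ✗
4: successors {2, 3}; ¬◇¬p there: 2:T, 3:F. ✓
5: successors {3, 4}; ¬◇¬p there: 3:F, 4:F. ✗
— 1 world.

2 and 1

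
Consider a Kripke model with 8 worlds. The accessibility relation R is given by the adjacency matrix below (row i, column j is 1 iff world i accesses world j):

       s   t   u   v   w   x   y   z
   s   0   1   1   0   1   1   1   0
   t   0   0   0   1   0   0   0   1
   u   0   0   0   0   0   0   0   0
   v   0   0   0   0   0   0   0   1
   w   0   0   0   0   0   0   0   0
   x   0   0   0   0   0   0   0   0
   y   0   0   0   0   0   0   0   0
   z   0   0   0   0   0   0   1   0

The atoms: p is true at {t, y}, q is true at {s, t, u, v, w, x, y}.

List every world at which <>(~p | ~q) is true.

s: successors {t, u, w, x, y}; ~p | ~q there: t:F, u:T, w:T, x:T, y:F. ✓
t: successors {v, z}; ~p | ~q there: v:T, z:T. ✓
u: no successors, so <>(~p | ~q) fails. ✗
v: successors {z}; ~p | ~q there: z:T. ✓
w: no successors, so <>(~p | ~q) fails. ✗
x: no successors, so <>(~p | ~q) fails. ✗
y: no successors, so <>(~p | ~q) fails. ✗
z: successors {y}; ~p | ~q there: y:F. ✗

{s, t, v}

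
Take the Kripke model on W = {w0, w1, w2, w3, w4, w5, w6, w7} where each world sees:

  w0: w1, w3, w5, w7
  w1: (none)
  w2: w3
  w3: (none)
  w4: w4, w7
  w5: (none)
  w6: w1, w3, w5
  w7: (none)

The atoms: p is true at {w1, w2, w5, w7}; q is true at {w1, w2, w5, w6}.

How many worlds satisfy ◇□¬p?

w0: successors {w1, w3, w5, w7}; □¬p there: w1:T, w3:T, w5:T, w7:T. ✓
w1: no successors, so ◇□¬p fails. ✗
w2: successors {w3}; □¬p there: w3:T. ✓
w3: no successors, so ◇□¬p fails. ✗
w4: successors {w4, w7}; □¬p there: w4:F, w7:T. ✓
w5: no successors, so ◇□¬p fails. ✗
w6: successors {w1, w3, w5}; □¬p there: w1:T, w3:T, w5:T. ✓
w7: no successors, so ◇□¬p fails. ✗
Satisfying worlds: {w0, w2, w4, w6}.

4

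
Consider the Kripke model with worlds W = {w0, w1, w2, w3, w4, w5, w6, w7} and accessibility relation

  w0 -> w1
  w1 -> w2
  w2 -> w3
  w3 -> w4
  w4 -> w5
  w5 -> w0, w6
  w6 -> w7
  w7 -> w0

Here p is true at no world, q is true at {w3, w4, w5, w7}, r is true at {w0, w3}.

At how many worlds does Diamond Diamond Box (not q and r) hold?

1

w0: successors {w1}; Diamond Box (not q and r) there: w1:F. ✗
w1: successors {w2}; Diamond Box (not q and r) there: w2:F. ✗
w2: successors {w3}; Diamond Box (not q and r) there: w3:F. ✗
w3: successors {w4}; Diamond Box (not q and r) there: w4:F. ✗
w4: successors {w5}; Diamond Box (not q and r) there: w5:F. ✗
w5: successors {w0, w6}; Diamond Box (not q and r) there: w0:F, w6:T. ✓
w6: successors {w7}; Diamond Box (not q and r) there: w7:F. ✗
w7: successors {w0}; Diamond Box (not q and r) there: w0:F. ✗
Satisfying worlds: {w5}.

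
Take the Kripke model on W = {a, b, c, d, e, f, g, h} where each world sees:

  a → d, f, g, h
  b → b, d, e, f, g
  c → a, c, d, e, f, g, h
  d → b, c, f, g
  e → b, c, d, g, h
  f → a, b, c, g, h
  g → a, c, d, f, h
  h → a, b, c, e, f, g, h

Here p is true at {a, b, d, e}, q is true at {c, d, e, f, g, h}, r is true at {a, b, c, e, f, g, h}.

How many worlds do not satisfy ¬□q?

1

a: □q is T. ✗
b: □q is F. ✓
c: □q is F. ✓
d: □q is F. ✓
e: □q is F. ✓
f: □q is F. ✓
g: □q is F. ✓
h: □q is F. ✓
Satisfying worlds: {b, c, d, e, f, g, h}.
So ¬□q fails at the other 1 world.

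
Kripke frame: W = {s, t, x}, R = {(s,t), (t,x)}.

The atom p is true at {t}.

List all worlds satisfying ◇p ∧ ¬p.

{s}

s: ◇p is T, ¬p is T. ✓
t: ◇p is F, ¬p is F. ✗
x: ◇p is F, ¬p is T. ✗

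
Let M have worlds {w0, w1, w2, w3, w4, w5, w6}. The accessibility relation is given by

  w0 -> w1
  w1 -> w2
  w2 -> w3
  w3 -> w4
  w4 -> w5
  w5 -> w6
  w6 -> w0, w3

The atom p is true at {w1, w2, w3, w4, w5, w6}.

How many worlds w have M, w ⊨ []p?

w0: successors {w1}; p there: w1:T. ✓
w1: successors {w2}; p there: w2:T. ✓
w2: successors {w3}; p there: w3:T. ✓
w3: successors {w4}; p there: w4:T. ✓
w4: successors {w5}; p there: w5:T. ✓
w5: successors {w6}; p there: w6:T. ✓
w6: successors {w0, w3}; p there: w0:F, w3:T. ✗
Satisfying worlds: {w0, w1, w2, w3, w4, w5}.

6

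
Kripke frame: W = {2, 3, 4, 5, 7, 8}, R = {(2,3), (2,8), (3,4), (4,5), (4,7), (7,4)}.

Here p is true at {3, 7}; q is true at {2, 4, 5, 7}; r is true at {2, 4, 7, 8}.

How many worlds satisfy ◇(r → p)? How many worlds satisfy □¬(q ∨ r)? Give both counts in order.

2 and 2

For ◇(r → p):
2: successors {3, 8}; r → p there: 3:T, 8:F. ✓
3: successors {4}; r → p there: 4:F. ✗
4: successors {5, 7}; r → p there: 5:T, 7:T. ✓
5: no successors, so ◇(r → p) fails. ✗
7: successors {4}; r → p there: 4:F. ✗
8: no successors, so ◇(r → p) fails. ✗
— 2 worlds.
For □¬(q ∨ r):
2: successors {3, 8}; ¬(q ∨ r) there: 3:T, 8:F. ✗
3: successors {4}; ¬(q ∨ r) there: 4:F. ✗
4: successors {5, 7}; ¬(q ∨ r) there: 5:F, 7:F. ✗
5: no successors, so □¬(q ∨ r) holds vacuously. ✓
7: successors {4}; ¬(q ∨ r) there: 4:F. ✗
8: no successors, so □¬(q ∨ r) holds vacuously. ✓
— 2 worlds.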